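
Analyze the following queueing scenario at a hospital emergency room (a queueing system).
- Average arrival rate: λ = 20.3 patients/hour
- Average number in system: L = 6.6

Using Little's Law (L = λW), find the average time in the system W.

Little's Law: L = λW, so W = L/λ
W = 6.6/20.3 = 0.3251 hours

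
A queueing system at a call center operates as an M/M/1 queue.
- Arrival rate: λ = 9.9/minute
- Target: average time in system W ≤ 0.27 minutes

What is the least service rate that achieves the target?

For M/M/1: W = 1/(μ-λ)
Need W ≤ 0.27, so 1/(μ-λ) ≤ 0.27
μ - λ ≥ 1/0.27 = 3.7037
μ ≥ 9.9 + 3.7037 = 13.6037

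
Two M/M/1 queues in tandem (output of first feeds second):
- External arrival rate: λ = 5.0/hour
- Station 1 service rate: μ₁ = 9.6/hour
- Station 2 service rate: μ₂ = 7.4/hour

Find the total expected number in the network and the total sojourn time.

By Jackson's theorem, each station behaves as independent M/M/1.
Station 1: ρ₁ = 5.0/9.6 = 0.5208, L₁ = ρ₁/(1-ρ₁) = λ/(μ₁-λ) = 5.0/4.60 = 1.0870
Station 2: ρ₂ = 5.0/7.4 = 0.6757, L₂ = ρ₂/(1-ρ₂) = λ/(μ₂-λ) = 5.0/2.40 = 2.0833
Total: L = L₁ + L₂ = 1.0870 + 2.0833 = 3.1703
W = L/λ = 3.1703/5.0 = 0.6341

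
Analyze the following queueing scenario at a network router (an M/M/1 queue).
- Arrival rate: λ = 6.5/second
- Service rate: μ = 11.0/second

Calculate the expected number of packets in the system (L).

ρ = λ/μ = 6.5/11.0 = 0.5909
For M/M/1: L = λ/(μ-λ)
L = 6.5/(11.0-6.5) = 6.5/4.50
L = 1.4444 packets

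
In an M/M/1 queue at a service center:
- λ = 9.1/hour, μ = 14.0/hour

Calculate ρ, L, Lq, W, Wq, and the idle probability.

Step 1: ρ = λ/μ = 9.1/14.0 = 0.6500
Step 2: L = λ/(μ-λ) = 9.1/4.90 = 1.8571
Step 3: Lq = λ²/(μ(μ-λ)) = 82.81/(14.0×4.90) = 1.2071
Step 4: W = 1/(μ-λ) = 1/4.90 = 0.20408
Step 5: Wq = λ/(μ(μ-λ)) = 9.1/(14.0×4.90) = 0.1327
Step 6: P(0) = 1-ρ = 0.3500
Verify: L = λW = 9.1×0.20408 = 1.8571 ✔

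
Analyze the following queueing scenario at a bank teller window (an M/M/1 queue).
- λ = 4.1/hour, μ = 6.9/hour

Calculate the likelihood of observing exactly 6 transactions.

ρ = λ/μ = 4.1/6.9 = 0.5942
P(n) = (1-ρ)ρⁿ
P(6) = (1-0.5942) × 0.5942^6
P(6) = 0.4058 × 0.04401
P(6) = 0.01786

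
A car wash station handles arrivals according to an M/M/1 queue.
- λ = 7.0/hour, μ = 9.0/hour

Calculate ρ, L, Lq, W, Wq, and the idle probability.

Step 1: ρ = λ/μ = 7.0/9.0 = 0.7778
Step 2: L = λ/(μ-λ) = 7.0/2.00 = 3.5000
Step 3: Lq = λ²/(μ(μ-λ)) = 49.00/(9.0×2.00) = 2.7222
Step 4: W = 1/(μ-λ) = 1/2.00 = 0.5000
Step 5: Wq = λ/(μ(μ-λ)) = 7.0/(9.0×2.00) = 0.3889
Step 6: P(0) = 1-ρ = 0.2222
Verify: L = λW = 7.0×0.5000 = 3.5000 ✔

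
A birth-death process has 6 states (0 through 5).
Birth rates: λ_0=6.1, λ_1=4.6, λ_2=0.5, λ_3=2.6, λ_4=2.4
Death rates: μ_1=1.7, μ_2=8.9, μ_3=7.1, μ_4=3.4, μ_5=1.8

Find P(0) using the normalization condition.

Ratios P(n)/P(0) = (λ₀···λₙ₋₁)/(μ₁···μₙ):
P(1)/P(0) = (6.1)/(1.7) = 3.5882
P(2)/P(0) = (6.1×4.6)/(1.7×8.9) = 1.8546
P(3)/P(0) = (6.1×4.6×0.5)/(1.7×8.9×7.1) = 0.1306
P(4)/P(0) = (6.1×4.6×0.5×2.6)/(1.7×8.9×7.1×3.4) = 0.09987
P(5)/P(0) = (6.1×4.6×0.5×2.6×2.4)/(1.7×8.9×7.1×3.4×1.8) = 0.1332

Normalization: ∑ P(n) = 1
P(0) × (1.0000 + 3.5882 + 1.8546 + 0.1306 + 0.09987 + 0.1332) = 1
P(0) × 6.8065 = 1
P(0) = 1/6.8065 = 0.1469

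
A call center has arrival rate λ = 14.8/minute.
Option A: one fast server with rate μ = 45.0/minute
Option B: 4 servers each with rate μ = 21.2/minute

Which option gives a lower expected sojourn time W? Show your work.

Option A: single server μ = 45.0 (M/M/1)
  ρ_A = 14.8/45.0 = 0.3289
  W_A = 1/(μ-λ) = 1/(45.0-14.8) = 1/30.20 = 0.03311

Option B: 4 servers μ = 21.2 (M/M/4)
  ρ_B = λ/(cμ) = 14.8/(4×21.2) = 0.1745
  Offered load a = λ/μ = cρ = 14.8/21.2 = 0.6981
  P₀ = [ Σₙ₌₀^3 aⁿ/n! + a^4/(4!(1-ρ)) ]⁻¹
  Σ = a^0/0! + a^1/1! + a^2/2! + a^3/3! = 1.0000 + 0.6981 + 0.2437 + 0.05671 = 1.9985
  a^4/(4!(1-ρ)) = 0.2375/(24 × 0.8255) = 0.01199
  P₀ = 1/(1.9985 + 0.01199) = 0.4974
  Lq = P₀·a^4·ρ / (4!(1-ρ)²) = 0.4974 × 0.2375 × 0.1745 / (24 × 0.6814) = 0.001261
  Wq_B = Lq/λ = 0.0012608/14.8 = 0.00008519
  W_B = Wq_B + 1/μ = 0.00008519 + 0.04717 = 0.04726

Since W_A = 0.03311 < W_B = 0.04726, Option A (single fast server) has the shorter time in system.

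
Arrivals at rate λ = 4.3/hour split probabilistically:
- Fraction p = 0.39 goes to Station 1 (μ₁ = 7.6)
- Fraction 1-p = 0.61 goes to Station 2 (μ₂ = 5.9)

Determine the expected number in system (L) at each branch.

Effective rates: λ₁ = 4.3×0.39 = 1.677, λ₂ = 4.3×0.61 = 2.623
Station 1: ρ₁ = 1.677/7.6 = 0.22066, L₁ = ρ₁/(1-ρ₁) = 0.22066/(1-0.22066) = 0.2831
Station 2: ρ₂ = 2.623/5.9 = 0.44458, L₂ = ρ₂/(1-ρ₂) = 0.44458/(1-0.44458) = 0.8004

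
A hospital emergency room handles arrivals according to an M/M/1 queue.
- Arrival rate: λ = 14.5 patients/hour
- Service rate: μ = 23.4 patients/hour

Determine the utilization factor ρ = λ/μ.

Server utilization: ρ = λ/μ
ρ = 14.5/23.4 = 0.6197
The server is busy 61.97% of the time.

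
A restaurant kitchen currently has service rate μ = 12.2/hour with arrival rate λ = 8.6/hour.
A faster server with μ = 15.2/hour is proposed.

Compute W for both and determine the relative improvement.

System 1: ρ₁ = 8.6/12.2 = 0.7049, W₁ = 1/(12.2-8.6) = 0.27778
System 2: ρ₂ = 8.6/15.2 = 0.5658, W₂ = 1/(15.2-8.6) = 0.15152
Improvement: (W₁-W₂)/W₁ = (0.27778-0.15152)/0.27778 = 45.45%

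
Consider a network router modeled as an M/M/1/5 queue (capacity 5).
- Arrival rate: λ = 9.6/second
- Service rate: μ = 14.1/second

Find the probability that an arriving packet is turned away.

ρ = λ/μ = 9.6/14.1 = 0.68085
P₀ = (1-ρ)/(1-ρ^(K+1)) = (1-0.68085)/(1-0.68085^6) = 0.3192/0.9004 = 0.3545
P_K = P₀×ρ^K = 0.3545 × 0.68085^5 = 0.3545 × 0.1463 = 0.05186
Blocking probability = 5.19%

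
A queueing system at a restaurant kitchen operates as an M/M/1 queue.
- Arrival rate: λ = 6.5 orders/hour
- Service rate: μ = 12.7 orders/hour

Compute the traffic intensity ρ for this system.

Server utilization: ρ = λ/μ
ρ = 6.5/12.7 = 0.5118
The server is busy 51.18% of the time.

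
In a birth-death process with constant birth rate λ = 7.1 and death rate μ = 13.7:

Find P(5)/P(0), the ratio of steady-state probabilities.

For constant rates: P(n)/P(0) = (λ/μ)^n
P(5)/P(0) = (7.1/13.7)^5 = 0.51825^5 = 0.03738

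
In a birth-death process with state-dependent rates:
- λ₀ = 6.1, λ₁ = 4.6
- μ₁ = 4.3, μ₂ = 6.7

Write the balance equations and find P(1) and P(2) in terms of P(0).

Balance equations:
State 0: λ₀P₀ = μ₁P₁ → P₁ = (λ₀/μ₁)P₀ = (6.1/4.3)P₀ = 1.4186P₀
State 1: P₂ = (λ₀λ₁)/(μ₁μ₂)P₀ = (6.1×4.6)/(4.3×6.7)P₀ = 0.9740P₀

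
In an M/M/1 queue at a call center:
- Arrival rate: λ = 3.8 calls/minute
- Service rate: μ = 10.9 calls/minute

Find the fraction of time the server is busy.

Server utilization: ρ = λ/μ
ρ = 3.8/10.9 = 0.3486
The server is busy 34.86% of the time.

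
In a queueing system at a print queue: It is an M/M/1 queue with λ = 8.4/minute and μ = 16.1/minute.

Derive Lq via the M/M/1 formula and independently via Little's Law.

Method 1 (direct): Lq = λ²/(μ(μ-λ)) = 70.56/(16.1 × 7.70) = 0.5692

Method 2 (Little's Law):
W = 1/(μ-λ) = 1/7.70 = 0.12987
Wq = W - 1/μ = 0.12987 - 0.062112 = 0.06776
Lq = λWq = 8.4 × 0.06776 = 0.5692 ✔ (matches Method 1)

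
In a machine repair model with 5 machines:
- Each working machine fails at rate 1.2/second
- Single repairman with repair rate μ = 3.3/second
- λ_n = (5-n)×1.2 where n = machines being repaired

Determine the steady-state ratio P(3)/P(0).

P(3)/P(0) = ∏_{i=0}^{3-1} λ_i/μ_{i+1}
= (5-0)×1.2/3.3 × (5-1)×1.2/3.3 × (5-2)×1.2/3.3
= 2.8850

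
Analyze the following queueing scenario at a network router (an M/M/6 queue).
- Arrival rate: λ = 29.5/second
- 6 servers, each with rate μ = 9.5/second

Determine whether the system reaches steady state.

Stability requires ρ = λ/(cμ) < 1
ρ = 29.5/(6 × 9.5) = 29.5/57.00 = 0.5175
Since 0.5175 < 1, the system is STABLE.
The servers are busy 51.75% of the time.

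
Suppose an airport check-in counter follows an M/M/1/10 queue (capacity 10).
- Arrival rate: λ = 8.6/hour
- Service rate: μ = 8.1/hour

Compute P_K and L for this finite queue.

ρ = λ/μ = 8.6/8.1 = 1.06173
P₀ = (1-ρ)/(1-ρ^(K+1)) = (1-1.06173)/(1-1.06173^11) = -0.061730/-0.93266 = 0.06619
P_K = P₀×ρ^K = 0.06619 × 1.06173^10 = 0.06619 × 1.8203 = 0.1205
Blocking probability P_10 = 0.1205 (12.05%)
L = ρ[1 - (K+1)ρ^K + Kρ^(K+1)] / [(1-ρ)(1-ρ^(K+1))]
L = 1.06173 × (1 - 11×1.8202913 + 10×1.9326579) / ((1 - 1.06173) × (1 - 1.9326579)) = 5.5947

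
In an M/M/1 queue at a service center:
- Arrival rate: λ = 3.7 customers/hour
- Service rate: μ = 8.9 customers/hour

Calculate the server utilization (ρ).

Server utilization: ρ = λ/μ
ρ = 3.7/8.9 = 0.4157
The server is busy 41.57% of the time.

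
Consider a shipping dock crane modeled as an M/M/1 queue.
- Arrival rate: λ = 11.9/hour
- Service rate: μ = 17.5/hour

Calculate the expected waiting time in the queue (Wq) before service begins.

First, compute utilization: ρ = λ/μ = 11.9/17.5 = 0.6800
For M/M/1: Wq = λ/(μ(μ-λ))
Wq = 11.9/(17.5 × (17.5-11.9))
Wq = 11.9/(17.5 × 5.60)
Wq = 0.1214 hours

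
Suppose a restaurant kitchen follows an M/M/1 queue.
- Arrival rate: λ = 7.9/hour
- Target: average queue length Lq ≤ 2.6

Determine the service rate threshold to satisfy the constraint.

For M/M/1: Lq = λ²/(μ(μ-λ))
Need Lq ≤ 2.6, i.e. μ(μ-λ) ≥ λ²/2.6
μ² - 7.9μ - 62.41/2.6 ≥ 0  →  μ² - 7.9μ - 24.003846 ≥ 0
Quadratic formula (positive root): μ = [λ + √(λ² + 4×24.003846)]/2
Discriminant: 62.41 + 4×24.003846 = 158.42538, √158.42538 = 12.58671
μ ≥ (7.9 + 12.58671)/2 = 10.2434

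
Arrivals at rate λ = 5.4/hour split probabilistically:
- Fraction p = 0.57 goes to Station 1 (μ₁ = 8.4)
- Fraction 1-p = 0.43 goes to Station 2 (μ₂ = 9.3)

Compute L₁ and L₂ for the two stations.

Effective rates: λ₁ = 5.4×0.57 = 3.078, λ₂ = 5.4×0.43 = 2.322
Station 1: ρ₁ = 3.078/8.4 = 0.36643, L₁ = ρ₁/(1-ρ₁) = 0.36643/(1-0.36643) = 0.5784
Station 2: ρ₂ = 2.322/9.3 = 0.2497, L₂ = ρ₂/(1-ρ₂) = 0.2497/(1-0.2497) = 0.3328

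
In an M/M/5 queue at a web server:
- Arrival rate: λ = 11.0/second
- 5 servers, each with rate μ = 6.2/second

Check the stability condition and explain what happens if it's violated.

Stability requires ρ = λ/(cμ) < 1
ρ = 11.0/(5 × 6.2) = 11.0/31.00 = 0.3548
Since 0.3548 < 1, the system is STABLE.
The servers are busy 35.48% of the time.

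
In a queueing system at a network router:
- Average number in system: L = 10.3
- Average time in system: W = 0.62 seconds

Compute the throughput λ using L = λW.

Little's Law: L = λW, so λ = L/W
λ = 10.3/0.62 = 16.6129 packets/second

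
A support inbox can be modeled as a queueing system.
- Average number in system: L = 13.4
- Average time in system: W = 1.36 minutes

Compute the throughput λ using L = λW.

Little's Law: L = λW, so λ = L/W
λ = 13.4/1.36 = 9.8529 emails/minute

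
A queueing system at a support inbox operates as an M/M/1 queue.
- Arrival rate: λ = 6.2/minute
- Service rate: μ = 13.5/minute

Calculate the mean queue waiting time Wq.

First, compute utilization: ρ = λ/μ = 6.2/13.5 = 0.4593
For M/M/1: Wq = λ/(μ(μ-λ))
Wq = 6.2/(13.5 × (13.5-6.2))
Wq = 6.2/(13.5 × 7.30)
Wq = 0.06291 minutes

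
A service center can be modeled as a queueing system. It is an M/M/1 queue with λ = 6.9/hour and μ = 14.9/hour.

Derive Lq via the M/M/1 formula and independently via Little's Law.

Method 1 (direct): Lq = λ²/(μ(μ-λ)) = 47.61/(14.9 × 8.00) = 0.3994

Method 2 (Little's Law):
W = 1/(μ-λ) = 1/8.00 = 0.1250
Wq = W - 1/μ = 0.1250 - 0.06711 = 0.05789
Lq = λWq = 6.9 × 0.05789 = 0.3994 ✔ (matches Method 1)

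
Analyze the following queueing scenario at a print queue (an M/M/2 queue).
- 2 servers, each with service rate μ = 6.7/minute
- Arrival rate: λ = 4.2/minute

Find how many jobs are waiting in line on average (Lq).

Traffic intensity: ρ = λ/(cμ) = 4.2/(2×6.7) = 0.3134
Since ρ = 0.3134 < 1, system is stable.
Offered load a = λ/μ = cρ = 4.2/6.7 = 0.6269
P₀ = [ Σₙ₌₀^1 aⁿ/n! + a^2/(2!(1-ρ)) ]⁻¹
Σ = a^0/0! + a^1/1! = 1.0000 + 0.6269 = 1.6269
a^2/(2!(1-ρ)) = 0.3930/(2 × 0.6866) = 0.2862
P₀ = 1/(1.6269 + 0.2862) = 0.5227
Lq = P₀·a^2·ρ / (2!(1-ρ)²) = 0.52273 × 0.39296 × 0.31343 / (2 × 0.47137) = 0.06829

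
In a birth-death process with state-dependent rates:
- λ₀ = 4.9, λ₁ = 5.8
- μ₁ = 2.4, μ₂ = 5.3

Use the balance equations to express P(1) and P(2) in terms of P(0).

Balance equations:
State 0: λ₀P₀ = μ₁P₁ → P₁ = (λ₀/μ₁)P₀ = (4.9/2.4)P₀ = 2.0417P₀
State 1: P₂ = (λ₀λ₁)/(μ₁μ₂)P₀ = (4.9×5.8)/(2.4×5.3)P₀ = 2.2343P₀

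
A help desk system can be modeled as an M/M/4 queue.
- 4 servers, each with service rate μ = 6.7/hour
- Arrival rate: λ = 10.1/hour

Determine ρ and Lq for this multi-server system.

Traffic intensity: ρ = λ/(cμ) = 10.1/(4×6.7) = 0.3769
Since ρ = 0.3769 < 1, system is stable.
Offered load a = λ/μ = cρ = 10.1/6.7 = 1.5075
P₀ = [ Σₙ₌₀^3 aⁿ/n! + a^4/(4!(1-ρ)) ]⁻¹
Σ = a^0/0! + a^1/1! + a^2/2! + a^3/3! = 1.0000 + 1.5075 + 1.1362 + 0.5709 = 4.2146
a^4/(4!(1-ρ)) = 5.1640/(24 × 0.6231) = 0.3453
P₀ = 1/(4.2146 + 0.3453) = 0.2193
Lq = P₀·a^4·ρ / (4!(1-ρ)²) = 0.2193 × 5.1640 × 0.3769 / (24 × 0.3883) = 0.04580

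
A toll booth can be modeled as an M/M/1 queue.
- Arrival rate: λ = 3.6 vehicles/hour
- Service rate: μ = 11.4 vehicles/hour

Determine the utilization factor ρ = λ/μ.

Server utilization: ρ = λ/μ
ρ = 3.6/11.4 = 0.3158
The server is busy 31.58% of the time.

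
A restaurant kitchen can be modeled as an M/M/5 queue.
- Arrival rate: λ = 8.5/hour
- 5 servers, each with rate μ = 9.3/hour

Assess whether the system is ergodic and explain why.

Stability requires ρ = λ/(cμ) < 1
ρ = 8.5/(5 × 9.3) = 8.5/46.50 = 0.1828
Since 0.1828 < 1, the system is STABLE.
The servers are busy 18.28% of the time.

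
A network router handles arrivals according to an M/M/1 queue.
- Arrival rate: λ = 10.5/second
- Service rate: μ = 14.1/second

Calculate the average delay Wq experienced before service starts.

First, compute utilization: ρ = λ/μ = 10.5/14.1 = 0.7447
For M/M/1: Wq = λ/(μ(μ-λ))
Wq = 10.5/(14.1 × (14.1-10.5))
Wq = 10.5/(14.1 × 3.60)
Wq = 0.2069 seconds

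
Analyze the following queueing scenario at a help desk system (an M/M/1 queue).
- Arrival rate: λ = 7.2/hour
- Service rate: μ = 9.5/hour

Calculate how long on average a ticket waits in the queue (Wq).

First, compute utilization: ρ = λ/μ = 7.2/9.5 = 0.7579
For M/M/1: Wq = λ/(μ(μ-λ))
Wq = 7.2/(9.5 × (9.5-7.2))
Wq = 7.2/(9.5 × 2.30)
Wq = 0.3295 hours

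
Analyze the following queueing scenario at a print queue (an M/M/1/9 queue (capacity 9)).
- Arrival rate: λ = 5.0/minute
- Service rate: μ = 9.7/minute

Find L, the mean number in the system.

ρ = λ/μ = 5.0/9.7 = 0.51546
P₀ = (1-ρ)/(1-ρ^(K+1)) = (1-0.51546)/(1-0.51546^10) = 0.48454/0.99868 = 0.4852
P_K = P₀×ρ^K = 0.4852 × 0.51546^9 = 0.4852 × 0.002569 = 0.001246
L = ρ[1 - (K+1)ρ^K + Kρ^(K+1)] / [(1-ρ)(1-ρ^(K+1))]
L = 0.51546 × (1 - 10×0.002569 + 9×0.001324) / ((1 - 0.51546) × (1 - 0.001324)) = 1.0506 jobs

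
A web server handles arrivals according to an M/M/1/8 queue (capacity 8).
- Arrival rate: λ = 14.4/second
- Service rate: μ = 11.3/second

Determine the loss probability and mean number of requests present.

ρ = λ/μ = 14.4/11.3 = 1.27434
P₀ = (1-ρ)/(1-ρ^(K+1)) = (1-1.27434)/(1-1.27434^9) = -0.2743/-7.8627 = 0.03489
P_K = P₀×ρ^K = 0.03489 × 1.27434^8 = 0.03489 × 6.9548 = 0.2427
Blocking probability P_8 = 0.2427 (24.27%)
L = ρ[1 - (K+1)ρ^K + Kρ^(K+1)] / [(1-ρ)(1-ρ^(K+1))]
L = 1.27434 × (1 - 9×6.95477 + 8×8.86274) / ((1 - 1.27434) × (1 - 8.86274)) = 5.4995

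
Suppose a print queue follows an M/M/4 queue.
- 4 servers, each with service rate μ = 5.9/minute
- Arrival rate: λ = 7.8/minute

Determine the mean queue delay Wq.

Traffic intensity: ρ = λ/(cμ) = 7.8/(4×5.9) = 0.3305
Since ρ = 0.3305 < 1, system is stable.
Offered load a = λ/μ = cρ = 7.8/5.9 = 1.3220
P₀ = [ Σₙ₌₀^3 aⁿ/n! + a^4/(4!(1-ρ)) ]⁻¹
Σ = a^0/0! + a^1/1! + a^2/2! + a^3/3! = 1.0000 + 1.3220 + 0.8739 + 0.3851 = 3.5810
a^4/(4!(1-ρ)) = 3.0547/(24 × 0.6695) = 0.1901
P₀ = 1/(3.5810 + 0.1901) = 0.2652
Lq = P₀·a^4·ρ / (4!(1-ρ)²) = 0.2652 × 3.0547 × 0.3305 / (24 × 0.4482) = 0.02489
Wq = Lq/λ = 0.02489/7.8 = 0.003191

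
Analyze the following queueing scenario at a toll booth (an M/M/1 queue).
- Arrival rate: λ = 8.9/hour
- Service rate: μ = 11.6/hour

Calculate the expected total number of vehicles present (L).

ρ = λ/μ = 8.9/11.6 = 0.7672
For M/M/1: L = λ/(μ-λ)
L = 8.9/(11.6-8.9) = 8.9/2.70
L = 3.2963 vehicles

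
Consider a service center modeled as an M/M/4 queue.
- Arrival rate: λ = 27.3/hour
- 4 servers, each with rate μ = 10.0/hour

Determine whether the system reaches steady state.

Stability requires ρ = λ/(cμ) < 1
ρ = 27.3/(4 × 10.0) = 27.3/40.00 = 0.6825
Since 0.6825 < 1, the system is STABLE.
The servers are busy 68.25% of the time.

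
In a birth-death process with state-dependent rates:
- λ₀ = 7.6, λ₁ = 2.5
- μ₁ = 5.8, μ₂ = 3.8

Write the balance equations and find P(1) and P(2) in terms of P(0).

Balance equations:
State 0: λ₀P₀ = μ₁P₁ → P₁ = (λ₀/μ₁)P₀ = (7.6/5.8)P₀ = 1.3103P₀
State 1: P₂ = (λ₀λ₁)/(μ₁μ₂)P₀ = (7.6×2.5)/(5.8×3.8)P₀ = 0.8621P₀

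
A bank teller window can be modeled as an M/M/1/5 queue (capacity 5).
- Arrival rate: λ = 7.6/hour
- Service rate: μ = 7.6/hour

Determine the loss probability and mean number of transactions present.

ρ = λ/μ = 7.6/7.6 = 1 exactly.
With ρ = 1 the usual (1-ρ)/(1-ρ^(K+1)) form is 0/0; instead every state 0..K is equally likely.
P₀ = 1/(K+1) = 1/6 = 0.1667
P_K = P₀×ρ^K = P₀ = 0.1667
Blocking probability P_5 = 0.1667 (16.67%)
L = K/2 = 5/2 = 2.5000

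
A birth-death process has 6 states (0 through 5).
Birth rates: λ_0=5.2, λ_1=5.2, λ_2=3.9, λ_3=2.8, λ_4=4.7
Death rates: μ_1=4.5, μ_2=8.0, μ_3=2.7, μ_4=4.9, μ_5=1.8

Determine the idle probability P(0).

Ratios P(n)/P(0) = (λ₀···λₙ₋₁)/(μ₁···μₙ):
P(1)/P(0) = (5.2)/(4.5) = 1.1556
P(2)/P(0) = (5.2×5.2)/(4.5×8.0) = 0.7511
P(3)/P(0) = (5.2×5.2×3.9)/(4.5×8.0×2.7) = 1.0849
P(4)/P(0) = (5.2×5.2×3.9×2.8)/(4.5×8.0×2.7×4.9) = 0.6200
P(5)/P(0) = (5.2×5.2×3.9×2.8×4.7)/(4.5×8.0×2.7×4.9×1.8) = 1.6188

Normalization: ∑ P(n) = 1
P(0) × (1.0000 + 1.1556 + 0.7511 + 1.0849 + 0.6200 + 1.6188) = 1
P(0) × 6.2304 = 1
P(0) = 1/6.2304 = 0.1605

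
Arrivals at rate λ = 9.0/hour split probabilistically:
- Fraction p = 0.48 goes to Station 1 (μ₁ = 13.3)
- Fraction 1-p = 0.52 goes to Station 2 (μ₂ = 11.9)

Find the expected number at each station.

Effective rates: λ₁ = 9.0×0.48 = 4.32, λ₂ = 9.0×0.52 = 4.68
Station 1: ρ₁ = 4.32/13.3 = 0.32481, L₁ = ρ₁/(1-ρ₁) = 0.32481/(1-0.32481) = 0.4811
Station 2: ρ₂ = 4.68/11.9 = 0.39328, L₂ = ρ₂/(1-ρ₂) = 0.39328/(1-0.39328) = 0.6482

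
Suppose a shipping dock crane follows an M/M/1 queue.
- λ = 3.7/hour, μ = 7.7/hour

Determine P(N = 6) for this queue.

ρ = λ/μ = 3.7/7.7 = 0.48052
P(n) = (1-ρ)ρⁿ
P(6) = (1-0.48052) × 0.48052^6
P(6) = 0.5195 × 0.01231
P(6) = 0.006395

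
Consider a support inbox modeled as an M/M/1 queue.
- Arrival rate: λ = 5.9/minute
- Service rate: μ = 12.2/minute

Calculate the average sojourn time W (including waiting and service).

First, compute utilization: ρ = λ/μ = 5.9/12.2 = 0.4836
For M/M/1: W = 1/(μ-λ)
W = 1/(12.2-5.9) = 1/6.30
W = 0.1587 minutes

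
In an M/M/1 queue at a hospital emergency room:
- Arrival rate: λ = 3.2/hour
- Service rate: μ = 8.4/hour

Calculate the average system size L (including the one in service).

ρ = λ/μ = 3.2/8.4 = 0.3810
For M/M/1: L = λ/(μ-λ)
L = 3.2/(8.4-3.2) = 3.2/5.20
L = 0.6154 patients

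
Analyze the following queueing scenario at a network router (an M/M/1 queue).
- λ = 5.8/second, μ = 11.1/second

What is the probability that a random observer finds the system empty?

ρ = λ/μ = 5.8/11.1 = 0.5225
P(0) = 1 - ρ = 1 - 0.5225 = 0.4775
The server is idle 47.75% of the time.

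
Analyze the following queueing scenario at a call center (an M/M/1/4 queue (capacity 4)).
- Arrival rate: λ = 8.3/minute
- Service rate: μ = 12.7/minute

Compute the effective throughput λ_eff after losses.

ρ = λ/μ = 8.3/12.7 = 0.65354
P₀ = (1-ρ)/(1-ρ^(K+1)) = (1-0.65354)/(1-0.65354^5) = 0.3465/0.8808 = 0.3934
P_K = P₀×ρ^K = 0.3934 × 0.65354^4 = 0.3934 × 0.1824 = 0.07176
λ_eff = λ(1-P_K) = 8.3 × (1 - 0.07176) = 8.3 × 0.92824 = 7.7044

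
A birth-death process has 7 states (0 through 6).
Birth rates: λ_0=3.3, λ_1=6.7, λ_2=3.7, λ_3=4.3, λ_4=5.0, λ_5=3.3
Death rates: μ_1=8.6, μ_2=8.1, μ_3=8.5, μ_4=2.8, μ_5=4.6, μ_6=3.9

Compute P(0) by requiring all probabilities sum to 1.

Ratios P(n)/P(0) = (λ₀···λₙ₋₁)/(μ₁···μₙ):
P(1)/P(0) = (3.3)/(8.6) = 0.3837
P(2)/P(0) = (3.3×6.7)/(8.6×8.1) = 0.3174
P(3)/P(0) = (3.3×6.7×3.7)/(8.6×8.1×8.5) = 0.1382
P(4)/P(0) = (3.3×6.7×3.7×4.3)/(8.6×8.1×8.5×2.8) = 0.2122
P(5)/P(0) = (3.3×6.7×3.7×4.3×5.0)/(8.6×8.1×8.5×2.8×4.6) = 0.2306
P(6)/P(0) = (3.3×6.7×3.7×4.3×5.0×3.3)/(8.6×8.1×8.5×2.8×4.6×3.9) = 0.1951

Normalization: ∑ P(n) = 1
P(0) × (1.0000 + 0.3837 + 0.3174 + 0.1382 + 0.2122 + 0.2306 + 0.1951) = 1
P(0) × 2.4772 = 1
P(0) = 1/2.4772 = 0.4037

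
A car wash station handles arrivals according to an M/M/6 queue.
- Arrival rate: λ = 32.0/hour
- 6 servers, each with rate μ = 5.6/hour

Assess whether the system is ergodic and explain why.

Stability requires ρ = λ/(cμ) < 1
ρ = 32.0/(6 × 5.6) = 32.0/33.60 = 0.9524
Since 0.9524 < 1, the system is STABLE.
The servers are busy 95.24% of the time.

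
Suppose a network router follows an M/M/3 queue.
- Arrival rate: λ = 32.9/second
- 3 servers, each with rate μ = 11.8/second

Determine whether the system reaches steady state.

Stability requires ρ = λ/(cμ) < 1
ρ = 32.9/(3 × 11.8) = 32.9/35.40 = 0.9294
Since 0.9294 < 1, the system is STABLE.
The servers are busy 92.94% of the time.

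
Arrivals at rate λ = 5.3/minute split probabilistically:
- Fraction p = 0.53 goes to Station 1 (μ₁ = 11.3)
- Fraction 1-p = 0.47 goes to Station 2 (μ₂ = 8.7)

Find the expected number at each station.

Effective rates: λ₁ = 5.3×0.53 = 2.809, λ₂ = 5.3×0.47 = 2.491
Station 1: ρ₁ = 2.809/11.3 = 0.2486, L₁ = ρ₁/(1-ρ₁) = 0.2486/(1-0.2486) = 0.3308
Station 2: ρ₂ = 2.491/8.7 = 0.28632, L₂ = ρ₂/(1-ρ₂) = 0.28632/(1-0.28632) = 0.4012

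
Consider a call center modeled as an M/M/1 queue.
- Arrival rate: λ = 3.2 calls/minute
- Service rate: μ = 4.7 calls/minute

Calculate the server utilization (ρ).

Server utilization: ρ = λ/μ
ρ = 3.2/4.7 = 0.6809
The server is busy 68.09% of the time.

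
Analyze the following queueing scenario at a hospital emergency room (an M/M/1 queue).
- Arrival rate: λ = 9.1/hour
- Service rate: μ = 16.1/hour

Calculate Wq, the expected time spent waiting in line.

First, compute utilization: ρ = λ/μ = 9.1/16.1 = 0.5652
For M/M/1: Wq = λ/(μ(μ-λ))
Wq = 9.1/(16.1 × (16.1-9.1))
Wq = 9.1/(16.1 × 7.00)
Wq = 0.08075 hours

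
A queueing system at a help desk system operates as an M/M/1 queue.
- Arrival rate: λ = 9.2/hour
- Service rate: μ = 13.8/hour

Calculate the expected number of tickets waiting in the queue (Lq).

ρ = λ/μ = 9.2/13.8 = 0.6667
For M/M/1: Lq = λ²/(μ(μ-λ))
Lq = 84.64/(13.8 × 4.60)
Lq = 1.3333 tickets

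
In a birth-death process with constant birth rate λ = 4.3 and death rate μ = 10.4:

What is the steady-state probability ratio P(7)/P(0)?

For constant rates: P(n)/P(0) = (λ/μ)^n
P(7)/P(0) = (4.3/10.4)^7 = 0.41346^7 = 0.002066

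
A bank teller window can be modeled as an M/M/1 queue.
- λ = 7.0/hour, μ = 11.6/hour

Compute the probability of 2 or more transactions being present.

ρ = λ/μ = 7.0/11.6 = 0.6034
P(N ≥ n) = ρⁿ
P(N ≥ 2) = 0.6034^2
P(N ≥ 2) = 0.3641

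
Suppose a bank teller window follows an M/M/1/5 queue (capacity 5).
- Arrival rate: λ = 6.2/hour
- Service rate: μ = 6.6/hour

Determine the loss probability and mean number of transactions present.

ρ = λ/μ = 6.2/6.6 = 0.9394
P₀ = (1-ρ)/(1-ρ^(K+1)) = (1-0.9394)/(1-0.9394^6) = 0.060600/0.31277 = 0.1938
P_K = P₀×ρ^K = 0.19375 × 0.9394^5 = 0.19375 × 0.73156 = 0.1417
Blocking probability P_5 = 0.1417 (14.17%)
L = ρ[1 - (K+1)ρ^K + Kρ^(K+1)] / [(1-ρ)(1-ρ^(K+1))]
L = 0.9394 × (1 - 6×0.731565 + 5×0.687232) / ((1 - 0.9394) × (1 - 0.687232)) = 2.3181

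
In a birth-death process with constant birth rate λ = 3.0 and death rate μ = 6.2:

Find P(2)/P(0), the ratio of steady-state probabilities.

For constant rates: P(n)/P(0) = (λ/μ)^n
P(2)/P(0) = (3.0/6.2)^2 = 0.48387^2 = 0.2341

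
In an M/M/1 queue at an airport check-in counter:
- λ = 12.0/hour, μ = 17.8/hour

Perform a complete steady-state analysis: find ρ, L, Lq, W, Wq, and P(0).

Step 1: ρ = λ/μ = 12.0/17.8 = 0.6742
Step 2: L = λ/(μ-λ) = 12.0/5.80 = 2.0690
Step 3: Lq = λ²/(μ(μ-λ)) = 144.00/(17.8×5.80) = 1.3948
Step 4: W = 1/(μ-λ) = 1/5.80 = 0.172414
Step 5: Wq = λ/(μ(μ-λ)) = 12.0/(17.8×5.80) = 0.1162
Step 6: P(0) = 1-ρ = 0.3258
Verify: L = λW = 12.0×0.172414 = 2.0690 ✔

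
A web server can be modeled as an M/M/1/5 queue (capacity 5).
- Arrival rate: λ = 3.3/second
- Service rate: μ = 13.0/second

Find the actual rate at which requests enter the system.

ρ = λ/μ = 3.3/13.0 = 0.253846
P₀ = (1-ρ)/(1-ρ^(K+1)) = (1-0.253846)/(1-0.253846^6) = 0.7462/0.9997 = 0.7464
P_K = P₀×ρ^K = 0.7464 × 0.253846^5 = 0.7464 × 0.001054 = 0.0007867
λ_eff = λ(1-P_K) = 3.3 × (1 - 0.0007867) = 3.3 × 0.9992 = 3.2974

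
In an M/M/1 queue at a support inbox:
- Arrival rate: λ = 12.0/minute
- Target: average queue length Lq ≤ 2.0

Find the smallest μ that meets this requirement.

For M/M/1: Lq = λ²/(μ(μ-λ))
Need Lq ≤ 2.0, i.e. μ(μ-λ) ≥ λ²/2.0
μ² - 12.0μ - 144.00/2.0 ≥ 0  →  μ² - 12.0μ - 72.0000 ≥ 0
Quadratic formula (positive root): μ = [λ + √(λ² + 4×72.0000)]/2
Discriminant: 144.00 + 4×72.0000 = 432.0000, √432.0000 = 20.7846
μ ≥ (12.0 + 20.7846)/2 = 16.3923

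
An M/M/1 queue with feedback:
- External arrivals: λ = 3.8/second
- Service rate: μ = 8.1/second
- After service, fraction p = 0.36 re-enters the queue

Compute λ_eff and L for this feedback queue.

Effective arrival rate: λ_eff = λ/(1-p) = 3.8/(1-0.36) = 3.8/0.64 = 5.9375
ρ = λ_eff/μ = 5.9375/8.1 = 0.733025
L = ρ/(1-ρ) = 0.733025/(1-0.733025) = 2.7457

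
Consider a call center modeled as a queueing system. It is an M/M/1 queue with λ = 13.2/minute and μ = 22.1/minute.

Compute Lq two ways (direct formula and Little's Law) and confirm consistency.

Method 1 (direct): Lq = λ²/(μ(μ-λ)) = 174.24/(22.1 × 8.90) = 0.8859

Method 2 (Little's Law):
W = 1/(μ-λ) = 1/8.90 = 0.11236
Wq = W - 1/μ = 0.11236 - 0.045249 = 0.06711
Lq = λWq = 13.2 × 0.06711 = 0.8859 ✔ (matches Method 1)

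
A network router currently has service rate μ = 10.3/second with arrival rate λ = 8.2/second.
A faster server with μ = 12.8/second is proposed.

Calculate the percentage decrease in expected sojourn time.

System 1: ρ₁ = 8.2/10.3 = 0.7961, W₁ = 1/(10.3-8.2) = 0.4762
System 2: ρ₂ = 8.2/12.8 = 0.6406, W₂ = 1/(12.8-8.2) = 0.2174
Improvement: (W₁-W₂)/W₁ = (0.4762-0.2174)/0.4762 = 54.35%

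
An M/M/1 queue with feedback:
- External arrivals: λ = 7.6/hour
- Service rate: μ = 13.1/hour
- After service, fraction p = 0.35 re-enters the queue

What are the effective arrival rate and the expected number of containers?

Effective arrival rate: λ_eff = λ/(1-p) = 7.6/(1-0.35) = 7.6/0.65 = 11.69231
ρ = λ_eff/μ = 11.69231/13.1 = 0.892543
L = ρ/(1-ρ) = 0.892543/(1-0.892543) = 8.3060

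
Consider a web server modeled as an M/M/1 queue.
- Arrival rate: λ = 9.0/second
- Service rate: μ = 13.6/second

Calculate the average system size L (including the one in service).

ρ = λ/μ = 9.0/13.6 = 0.6618
For M/M/1: L = λ/(μ-λ)
L = 9.0/(13.6-9.0) = 9.0/4.60
L = 1.9565 requests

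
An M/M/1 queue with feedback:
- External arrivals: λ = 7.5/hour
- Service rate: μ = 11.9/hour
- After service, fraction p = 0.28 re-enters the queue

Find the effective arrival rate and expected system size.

Effective arrival rate: λ_eff = λ/(1-p) = 7.5/(1-0.28) = 7.5/0.72 = 10.4167
ρ = λ_eff/μ = 10.4167/11.9 = 0.87535
L = ρ/(1-ρ) = 0.87535/(1-0.87535) = 7.0225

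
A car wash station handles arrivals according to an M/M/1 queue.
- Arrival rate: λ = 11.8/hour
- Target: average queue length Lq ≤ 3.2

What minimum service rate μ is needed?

For M/M/1: Lq = λ²/(μ(μ-λ))
Need Lq ≤ 3.2, i.e. μ(μ-λ) ≥ λ²/3.2
μ² - 11.8μ - 139.24/3.2 ≥ 0  →  μ² - 11.8μ - 43.5125 ≥ 0
Quadratic formula (positive root): μ = [λ + √(λ² + 4×43.5125)]/2
Discriminant: 139.24 + 4×43.5125 = 313.2900, √313.2900 = 17.7000
μ ≥ (11.8 + 17.7000)/2 = 14.7500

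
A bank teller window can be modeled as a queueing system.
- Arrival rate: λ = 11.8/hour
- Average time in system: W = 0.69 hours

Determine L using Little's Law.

Little's Law: L = λW
L = 11.8 × 0.69 = 8.1420 transactions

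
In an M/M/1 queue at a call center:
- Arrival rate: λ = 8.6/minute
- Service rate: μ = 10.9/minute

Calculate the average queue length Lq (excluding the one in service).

ρ = λ/μ = 8.6/10.9 = 0.7890
For M/M/1: Lq = λ²/(μ(μ-λ))
Lq = 73.96/(10.9 × 2.30)
Lq = 2.9501 calls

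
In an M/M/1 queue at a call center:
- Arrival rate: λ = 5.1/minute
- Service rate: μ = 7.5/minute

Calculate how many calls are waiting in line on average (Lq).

ρ = λ/μ = 5.1/7.5 = 0.6800
For M/M/1: Lq = λ²/(μ(μ-λ))
Lq = 26.01/(7.5 × 2.40)
Lq = 1.4450 calls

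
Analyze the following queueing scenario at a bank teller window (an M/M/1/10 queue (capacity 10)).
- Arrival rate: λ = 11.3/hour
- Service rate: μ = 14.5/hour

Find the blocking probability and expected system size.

ρ = λ/μ = 11.3/14.5 = 0.77931
P₀ = (1-ρ)/(1-ρ^(K+1)) = (1-0.77931)/(1-0.77931^11) = 0.2207/0.9356 = 0.2359
P_K = P₀×ρ^K = 0.2359 × 0.77931^10 = 0.2359 × 0.08262 = 0.01949
Blocking probability P_10 = 0.01949 (1.95%)
L = ρ[1 - (K+1)ρ^K + Kρ^(K+1)] / [(1-ρ)(1-ρ^(K+1))]
L = 0.77931 × (1 - 11×0.082623 + 10×0.064389) / ((1 - 0.77931) × (1 - 0.064389)) = 2.7742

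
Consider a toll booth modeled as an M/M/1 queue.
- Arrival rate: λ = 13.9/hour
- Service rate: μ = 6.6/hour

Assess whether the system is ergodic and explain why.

Stability requires ρ = λ/(cμ) < 1
ρ = 13.9/(1 × 6.6) = 13.9/6.60 = 2.1061
Since 2.1061 ≥ 1, the system is UNSTABLE.
Queue grows without bound. Need μ > λ = 13.9.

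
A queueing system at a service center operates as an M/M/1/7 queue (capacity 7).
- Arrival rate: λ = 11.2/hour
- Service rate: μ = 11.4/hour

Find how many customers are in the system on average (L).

ρ = λ/μ = 11.2/11.4 = 0.98246
P₀ = (1-ρ)/(1-ρ^(K+1)) = (1-0.98246)/(1-0.98246^8) = 0.01754/0.1320 = 0.1329
P_K = P₀×ρ^K = 0.1329 × 0.98246^7 = 0.1329 × 0.8835 = 0.1174
L = ρ[1 - (K+1)ρ^K + Kρ^(K+1)] / [(1-ρ)(1-ρ^(K+1))]
L = 0.98246 × (1 - 8×0.8834951 + 7×0.8679986) / ((1 - 0.98246) × (1 - 0.8679986)) = 3.4071 customers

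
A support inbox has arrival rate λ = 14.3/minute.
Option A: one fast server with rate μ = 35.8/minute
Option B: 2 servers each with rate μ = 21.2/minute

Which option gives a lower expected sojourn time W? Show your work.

Option A: single server μ = 35.8 (M/M/1)
  ρ_A = 14.3/35.8 = 0.3994
  W_A = 1/(μ-λ) = 1/(35.8-14.3) = 1/21.50 = 0.04651

Option B: 2 servers μ = 21.2 (M/M/2)
  ρ_B = λ/(cμ) = 14.3/(2×21.2) = 0.3373
  Offered load a = λ/μ = cρ = 14.3/21.2 = 0.6745
  P₀ = [ Σₙ₌₀^1 aⁿ/n! + a^2/(2!(1-ρ)) ]⁻¹
  Σ = a^0/0! + a^1/1! = 1.0000 + 0.6745 = 1.6745
  a^2/(2!(1-ρ)) = 0.4550/(2 × 0.6627) = 0.3433
  P₀ = 1/(1.6745 + 0.3433) = 0.4956
  Lq = P₀·a^2·ρ / (2!(1-ρ)²) = 0.49559 × 0.45499 × 0.33726 / (2 × 0.43922) = 0.08657
  Wq_B = Lq/λ = 0.08657/14.3 = 0.006054
  W_B = Wq_B + 1/μ = 0.006054 + 0.04717 = 0.05322

Since W_A = 0.04651 < W_B = 0.05322, Option A (single fast server) has the shorter time in system.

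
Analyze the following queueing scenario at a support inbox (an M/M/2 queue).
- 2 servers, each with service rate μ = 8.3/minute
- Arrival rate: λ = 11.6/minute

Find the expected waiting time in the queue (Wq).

Traffic intensity: ρ = λ/(cμ) = 11.6/(2×8.3) = 0.6988
Since ρ = 0.6988 < 1, system is stable.
Offered load a = λ/μ = cρ = 11.6/8.3 = 1.3976
P₀ = [ Σₙ₌₀^1 aⁿ/n! + a^2/(2!(1-ρ)) ]⁻¹
Σ = a^0/0! + a^1/1! = 1.0000 + 1.3976 = 2.3976
a^2/(2!(1-ρ)) = 1.95326/(2 × 0.301205) = 3.2424
P₀ = 1/(2.3976 + 3.2424) = 0.1773
Lq = P₀·a^2·ρ / (2!(1-ρ)²) = 0.1773 × 1.9533 × 0.6988 / (2 × 0.09072) = 1.3338
Wq = Lq/λ = 1.3338/11.6 = 0.1150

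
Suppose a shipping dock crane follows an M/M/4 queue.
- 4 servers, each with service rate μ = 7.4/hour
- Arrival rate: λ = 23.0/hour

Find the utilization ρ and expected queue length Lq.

Traffic intensity: ρ = λ/(cμ) = 23.0/(4×7.4) = 0.7770
Since ρ = 0.7770 < 1, system is stable.
Offered load a = λ/μ = cρ = 23.0/7.4 = 3.1081
P₀ = [ Σₙ₌₀^3 aⁿ/n! + a^4/(4!(1-ρ)) ]⁻¹
Σ = a^0/0! + a^1/1! + a^2/2! + a^3/3! = 1.0000 + 3.1081 + 4.8302 + 5.0042 = 13.9425
a^4/(4!(1-ρ)) = 93.3221/(24 × 0.222973) = 17.4390
P₀ = 1/(13.9425 + 17.4390) = 0.03187
Lq = P₀·a^4·ρ / (4!(1-ρ)²) = 0.03187 × 93.3221 × 0.7770 / (24 × 0.04972) = 1.9366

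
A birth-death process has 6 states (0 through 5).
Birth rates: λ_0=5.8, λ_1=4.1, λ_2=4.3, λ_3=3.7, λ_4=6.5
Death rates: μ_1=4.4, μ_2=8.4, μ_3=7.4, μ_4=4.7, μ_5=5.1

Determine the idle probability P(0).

Ratios P(n)/P(0) = (λ₀···λₙ₋₁)/(μ₁···μₙ):
P(1)/P(0) = (5.8)/(4.4) = 1.3182
P(2)/P(0) = (5.8×4.1)/(4.4×8.4) = 0.6434
P(3)/P(0) = (5.8×4.1×4.3)/(4.4×8.4×7.4) = 0.3739
P(4)/P(0) = (5.8×4.1×4.3×3.7)/(4.4×8.4×7.4×4.7) = 0.2943
P(5)/P(0) = (5.8×4.1×4.3×3.7×6.5)/(4.4×8.4×7.4×4.7×5.1) = 0.3751

Normalization: ∑ P(n) = 1
P(0) × (1.0000 + 1.3182 + 0.6434 + 0.3739 + 0.2943 + 0.3751) = 1
P(0) × 4.0049 = 1
P(0) = 1/4.0049 = 0.2497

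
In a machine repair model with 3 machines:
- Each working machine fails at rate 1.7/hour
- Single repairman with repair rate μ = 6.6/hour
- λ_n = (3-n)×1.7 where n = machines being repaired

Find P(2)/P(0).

P(2)/P(0) = ∏_{i=0}^{2-1} λ_i/μ_{i+1}
= (3-0)×1.7/6.6 × (3-1)×1.7/6.6
= 0.3981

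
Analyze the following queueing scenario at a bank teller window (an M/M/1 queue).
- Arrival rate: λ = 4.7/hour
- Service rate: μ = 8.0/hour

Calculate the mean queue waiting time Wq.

First, compute utilization: ρ = λ/μ = 4.7/8.0 = 0.5875
For M/M/1: Wq = λ/(μ(μ-λ))
Wq = 4.7/(8.0 × (8.0-4.7))
Wq = 4.7/(8.0 × 3.30)
Wq = 0.1780 hours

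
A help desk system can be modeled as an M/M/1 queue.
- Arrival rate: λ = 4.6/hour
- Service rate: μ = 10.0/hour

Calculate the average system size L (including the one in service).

ρ = λ/μ = 4.6/10.0 = 0.4600
For M/M/1: L = λ/(μ-λ)
L = 4.6/(10.0-4.6) = 4.6/5.40
L = 0.8519 tickets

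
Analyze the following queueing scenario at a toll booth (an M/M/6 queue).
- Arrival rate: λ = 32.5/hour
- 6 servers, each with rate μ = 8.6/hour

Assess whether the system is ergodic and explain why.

Stability requires ρ = λ/(cμ) < 1
ρ = 32.5/(6 × 8.6) = 32.5/51.60 = 0.6298
Since 0.6298 < 1, the system is STABLE.
The servers are busy 62.98% of the time.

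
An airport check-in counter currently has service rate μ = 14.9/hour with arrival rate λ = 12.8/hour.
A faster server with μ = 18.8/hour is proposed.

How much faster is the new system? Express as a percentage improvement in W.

System 1: ρ₁ = 12.8/14.9 = 0.8591, W₁ = 1/(14.9-12.8) = 0.47619
System 2: ρ₂ = 12.8/18.8 = 0.6809, W₂ = 1/(18.8-12.8) = 0.16667
Improvement: (W₁-W₂)/W₁ = (0.47619-0.16667)/0.47619 = 65.00%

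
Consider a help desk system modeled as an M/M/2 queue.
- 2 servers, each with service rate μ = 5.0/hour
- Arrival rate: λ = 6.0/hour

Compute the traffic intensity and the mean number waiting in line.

Traffic intensity: ρ = λ/(cμ) = 6.0/(2×5.0) = 0.6000
Since ρ = 0.6000 < 1, system is stable.
Offered load a = λ/μ = cρ = 6.0/5.0 = 1.2000
P₀ = [ Σₙ₌₀^1 aⁿ/n! + a^2/(2!(1-ρ)) ]⁻¹
Σ = a^0/0! + a^1/1! = 1.0000 + 1.2000 = 2.2000
a^2/(2!(1-ρ)) = 1.4400/(2 × 0.4000) = 1.8000
P₀ = 1/(2.2000 + 1.8000) = 0.2500
Lq = P₀·a^2·ρ / (2!(1-ρ)²) = 0.2500 × 1.4400 × 0.6000 / (2 × 0.1600) = 0.6750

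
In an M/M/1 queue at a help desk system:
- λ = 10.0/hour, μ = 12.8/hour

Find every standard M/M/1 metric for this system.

Step 1: ρ = λ/μ = 10.0/12.8 = 0.7812
Step 2: L = λ/(μ-λ) = 10.0/2.80 = 3.5714
Step 3: Lq = λ²/(μ(μ-λ)) = 100.00/(12.8×2.80) = 2.7902
Step 4: W = 1/(μ-λ) = 1/2.80 = 0.35714
Step 5: Wq = λ/(μ(μ-λ)) = 10.0/(12.8×2.80) = 0.2790
Step 6: P(0) = 1-ρ = 0.2188
Verify: L = λW = 10.0×0.35714 = 3.5714 ✔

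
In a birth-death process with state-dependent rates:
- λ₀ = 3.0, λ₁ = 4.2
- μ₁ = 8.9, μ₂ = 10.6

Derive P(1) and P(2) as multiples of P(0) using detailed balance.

Balance equations:
State 0: λ₀P₀ = μ₁P₁ → P₁ = (λ₀/μ₁)P₀ = (3.0/8.9)P₀ = 0.3371P₀
State 1: P₂ = (λ₀λ₁)/(μ₁μ₂)P₀ = (3.0×4.2)/(8.9×10.6)P₀ = 0.1336P₀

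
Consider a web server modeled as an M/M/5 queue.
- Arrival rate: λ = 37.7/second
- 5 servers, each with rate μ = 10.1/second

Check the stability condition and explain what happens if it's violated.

Stability requires ρ = λ/(cμ) < 1
ρ = 37.7/(5 × 10.1) = 37.7/50.50 = 0.7465
Since 0.7465 < 1, the system is STABLE.
The servers are busy 74.65% of the time.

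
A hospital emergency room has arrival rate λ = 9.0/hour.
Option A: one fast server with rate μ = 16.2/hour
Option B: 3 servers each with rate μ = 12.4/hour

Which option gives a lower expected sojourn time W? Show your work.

Option A: single server μ = 16.2 (M/M/1)
  ρ_A = 9.0/16.2 = 0.5556
  W_A = 1/(μ-λ) = 1/(16.2-9.0) = 1/7.20 = 0.1389

Option B: 3 servers μ = 12.4 (M/M/3)
  ρ_B = λ/(cμ) = 9.0/(3×12.4) = 0.2419
  Offered load a = λ/μ = cρ = 9.0/12.4 = 0.7258
  P₀ = [ Σₙ₌₀^2 aⁿ/n! + a^3/(3!(1-ρ)) ]⁻¹
  Σ = a^0/0! + a^1/1! + a^2/2! = 1.0000 + 0.7258 + 0.2634 = 1.9892
  a^3/(3!(1-ρ)) = 0.38235/(6 × 0.75806) = 0.08406
  P₀ = 1/(1.9892 + 0.08406) = 0.4823
  Lq = P₀·a^3·ρ / (3!(1-ρ)²) = 0.4823 × 0.3824 × 0.2419 / (6 × 0.5747) = 0.01294
  Wq_B = Lq/λ = 0.01294/9.0 = 0.0014378
  W_B = Wq_B + 1/μ = 0.0014378 + 0.080645 = 0.08208

Since W_B = 0.08208 < W_A = 0.1389, Option B (multiple servers) has the shorter time in system.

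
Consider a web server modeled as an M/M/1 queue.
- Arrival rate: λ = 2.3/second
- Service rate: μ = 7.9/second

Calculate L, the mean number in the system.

ρ = λ/μ = 2.3/7.9 = 0.2911
For M/M/1: L = λ/(μ-λ)
L = 2.3/(7.9-2.3) = 2.3/5.60
L = 0.4107 requests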